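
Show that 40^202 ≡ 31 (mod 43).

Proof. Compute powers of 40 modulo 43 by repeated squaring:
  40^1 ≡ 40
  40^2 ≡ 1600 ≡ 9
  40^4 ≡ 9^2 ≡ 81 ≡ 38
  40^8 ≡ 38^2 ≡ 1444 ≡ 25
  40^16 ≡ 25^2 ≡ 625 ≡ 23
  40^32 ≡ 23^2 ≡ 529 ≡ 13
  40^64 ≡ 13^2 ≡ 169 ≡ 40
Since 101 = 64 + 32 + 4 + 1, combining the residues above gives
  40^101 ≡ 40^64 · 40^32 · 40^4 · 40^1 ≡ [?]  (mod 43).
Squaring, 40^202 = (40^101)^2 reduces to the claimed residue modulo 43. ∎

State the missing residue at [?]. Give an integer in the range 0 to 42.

17

40^64 · 40^32 · 40^4 · 40^1 ≡ 40 · 13 · 38 · 40 = 790400.
790400 mod 43 = 17, so 40^101 ≡ 17 (mod 43).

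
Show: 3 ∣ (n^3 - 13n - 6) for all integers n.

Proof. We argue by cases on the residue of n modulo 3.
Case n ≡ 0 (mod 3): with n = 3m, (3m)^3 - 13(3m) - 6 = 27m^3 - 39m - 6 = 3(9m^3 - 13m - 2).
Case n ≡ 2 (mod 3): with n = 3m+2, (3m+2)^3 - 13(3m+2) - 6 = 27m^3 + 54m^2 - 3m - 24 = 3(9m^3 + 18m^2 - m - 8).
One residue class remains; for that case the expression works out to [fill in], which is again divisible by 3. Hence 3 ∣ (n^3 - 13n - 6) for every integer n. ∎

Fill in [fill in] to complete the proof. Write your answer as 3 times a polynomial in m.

3(9m^3 + 9m^2 - 10m - 6)

The residues treated are {0, 2}, so the missing case is n ≡ 1 (mod 3); write n = 3m+1.
Then (3m+1)^3 - 13(3m+1) - 6 = 27m^3 + 27m^2 - 30m - 18 = 3(9m^3 + 9m^2 - 10m - 6).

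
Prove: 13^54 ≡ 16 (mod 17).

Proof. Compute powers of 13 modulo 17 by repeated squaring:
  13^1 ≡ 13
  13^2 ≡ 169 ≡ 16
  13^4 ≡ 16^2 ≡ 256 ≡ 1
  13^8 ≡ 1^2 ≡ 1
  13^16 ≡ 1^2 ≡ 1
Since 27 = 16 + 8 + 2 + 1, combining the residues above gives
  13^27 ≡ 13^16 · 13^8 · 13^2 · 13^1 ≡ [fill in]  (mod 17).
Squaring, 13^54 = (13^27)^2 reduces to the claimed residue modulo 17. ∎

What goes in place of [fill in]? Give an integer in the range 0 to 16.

4

Multiply the listed residues: 1 · 1 · 16 · 13 = 1 → 16 → 208.
Reducing modulo 17: 208 = 12·17 + 4, so 13^27 ≡ 4.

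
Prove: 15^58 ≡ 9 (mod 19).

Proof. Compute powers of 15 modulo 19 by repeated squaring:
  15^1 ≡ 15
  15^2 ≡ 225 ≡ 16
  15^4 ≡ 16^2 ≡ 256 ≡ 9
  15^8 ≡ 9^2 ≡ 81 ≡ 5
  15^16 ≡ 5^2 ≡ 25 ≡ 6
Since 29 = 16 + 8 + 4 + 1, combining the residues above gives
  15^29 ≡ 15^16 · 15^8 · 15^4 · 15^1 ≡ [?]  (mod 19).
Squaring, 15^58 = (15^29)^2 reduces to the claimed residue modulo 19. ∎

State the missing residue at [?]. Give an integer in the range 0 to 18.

15^16 · 15^8 · 15^4 · 15^1 ≡ 6 · 5 · 9 · 15 = 4050.
4050 mod 19 = 3, so 15^29 ≡ 3 (mod 19).

3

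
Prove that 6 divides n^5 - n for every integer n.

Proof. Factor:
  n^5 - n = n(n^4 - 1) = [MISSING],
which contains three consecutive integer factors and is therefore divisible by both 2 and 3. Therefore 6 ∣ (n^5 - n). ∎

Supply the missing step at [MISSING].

(n - 1)n(n + 1)(n^2 + 1)

n^4 - 1 = (n^2 - 1)(n^2 + 1), and n^2 - 1 = (n-1)(n+1).
So n(n^4 - 1) = (n - 1)n(n + 1)(n^2 + 1).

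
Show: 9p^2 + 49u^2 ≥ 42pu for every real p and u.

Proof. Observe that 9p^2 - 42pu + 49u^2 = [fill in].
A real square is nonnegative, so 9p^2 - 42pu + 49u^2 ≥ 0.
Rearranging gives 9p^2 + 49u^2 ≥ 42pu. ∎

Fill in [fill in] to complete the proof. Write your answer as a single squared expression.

The leading and trailing coefficients are 3^2 and 7^2, and 42 = 2·3·7, so the trinomial is (3p - 7u)^2.
Hence 9p^2 - 42pu + 49u^2 ≥ 0.

(3p - 7u)^2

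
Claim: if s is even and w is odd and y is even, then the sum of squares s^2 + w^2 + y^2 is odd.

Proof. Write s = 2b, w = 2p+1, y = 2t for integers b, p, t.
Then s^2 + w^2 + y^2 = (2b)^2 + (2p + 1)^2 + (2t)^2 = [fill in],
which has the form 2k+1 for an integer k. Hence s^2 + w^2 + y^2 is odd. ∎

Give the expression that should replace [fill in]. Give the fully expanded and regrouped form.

2(2b^2 + 2p^2 + 2p + 2t^2) + 1

Expanding: (2b)^2 + (2p + 1)^2 + (2t)^2 = 4b^2 + 4p^2 + 4p + 4t^2 + 1.
Every term except the constant is even, so this is 2(2b^2 + 2p^2 + 2p + 2t^2) + 1,
and 2b^2 + 2p^2 + 2p + 2t^2 ∈ ℤ gives the required form.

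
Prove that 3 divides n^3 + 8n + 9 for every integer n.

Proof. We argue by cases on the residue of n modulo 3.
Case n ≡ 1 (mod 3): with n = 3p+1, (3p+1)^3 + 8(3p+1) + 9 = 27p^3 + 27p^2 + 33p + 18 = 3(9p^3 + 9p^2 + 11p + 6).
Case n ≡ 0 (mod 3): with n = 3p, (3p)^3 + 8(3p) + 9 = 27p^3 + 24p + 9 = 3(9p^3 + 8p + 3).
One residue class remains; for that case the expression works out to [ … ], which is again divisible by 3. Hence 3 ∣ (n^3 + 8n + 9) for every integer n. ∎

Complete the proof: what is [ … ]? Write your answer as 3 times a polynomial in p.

3(9p^3 + 18p^2 + 20p + 11)

The residues treated are {1, 0}, so the missing case is n ≡ 2 (mod 3); write n = 3p+2.
Then (3p+2)^3 + 8(3p+2) + 9 = 27p^3 + 54p^2 + 60p + 33 = 3(9p^3 + 18p^2 + 20p + 11).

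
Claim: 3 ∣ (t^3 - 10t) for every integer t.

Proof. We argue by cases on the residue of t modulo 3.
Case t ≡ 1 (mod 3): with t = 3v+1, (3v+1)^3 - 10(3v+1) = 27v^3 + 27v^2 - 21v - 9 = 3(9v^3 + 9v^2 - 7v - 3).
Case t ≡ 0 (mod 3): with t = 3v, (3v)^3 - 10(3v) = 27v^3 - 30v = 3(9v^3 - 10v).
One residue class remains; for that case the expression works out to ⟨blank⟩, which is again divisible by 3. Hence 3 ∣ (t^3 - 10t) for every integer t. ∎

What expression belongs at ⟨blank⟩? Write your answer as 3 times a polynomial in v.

Only t ≡ 2 (mod 3) is unaccounted for. Put t = 3v+2:
(3v+2)^3 - 10(3v+2) expands to 27v^3 + 54v^2 + 6v - 12,
and factoring out 3 leaves 3(9v^3 + 18v^2 + 2v - 4).

3(9v^3 + 18v^2 + 2v - 4)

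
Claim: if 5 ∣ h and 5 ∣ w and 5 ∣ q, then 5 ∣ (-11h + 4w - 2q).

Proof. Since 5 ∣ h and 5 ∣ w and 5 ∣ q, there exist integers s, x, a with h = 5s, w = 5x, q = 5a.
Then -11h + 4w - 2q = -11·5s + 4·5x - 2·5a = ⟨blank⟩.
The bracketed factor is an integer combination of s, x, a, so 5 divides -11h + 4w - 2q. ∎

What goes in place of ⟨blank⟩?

5(-2a - 11s + 4x)

Each term has a factor of 5: -11·5s + 4·5x - 2·5a = 5·(-2a - 11s + 4x).
Since -2a - 11s + 4x is an integer, 5 ∣ (-11h + 4w - 2q).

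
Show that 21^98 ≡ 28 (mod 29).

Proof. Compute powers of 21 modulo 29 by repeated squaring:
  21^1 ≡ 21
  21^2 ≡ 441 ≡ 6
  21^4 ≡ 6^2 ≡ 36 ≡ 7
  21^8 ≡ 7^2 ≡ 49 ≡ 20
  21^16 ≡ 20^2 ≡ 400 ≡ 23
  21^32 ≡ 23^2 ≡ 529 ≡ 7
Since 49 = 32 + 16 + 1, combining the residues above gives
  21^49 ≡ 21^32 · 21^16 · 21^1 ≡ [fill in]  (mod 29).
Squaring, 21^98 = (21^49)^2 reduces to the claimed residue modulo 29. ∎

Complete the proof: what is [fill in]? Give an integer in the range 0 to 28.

Multiply the listed residues: 7 · 23 · 21 = 161 → 3381.
Reducing modulo 29: 3381 = 116·29 + 17, so 21^49 ≡ 17.

17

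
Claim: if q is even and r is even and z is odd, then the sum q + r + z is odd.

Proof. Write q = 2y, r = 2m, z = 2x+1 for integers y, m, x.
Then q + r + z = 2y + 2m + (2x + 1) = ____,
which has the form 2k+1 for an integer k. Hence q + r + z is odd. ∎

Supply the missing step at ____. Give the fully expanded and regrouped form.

2y + 2m + (2x + 1) = 2m + 2x + 2y + 1
= 2(m + x + y) + 1.
Since m + x + y is an integer, the sum is of the form 2k+1 for an integer k.

2(m + x + y) + 1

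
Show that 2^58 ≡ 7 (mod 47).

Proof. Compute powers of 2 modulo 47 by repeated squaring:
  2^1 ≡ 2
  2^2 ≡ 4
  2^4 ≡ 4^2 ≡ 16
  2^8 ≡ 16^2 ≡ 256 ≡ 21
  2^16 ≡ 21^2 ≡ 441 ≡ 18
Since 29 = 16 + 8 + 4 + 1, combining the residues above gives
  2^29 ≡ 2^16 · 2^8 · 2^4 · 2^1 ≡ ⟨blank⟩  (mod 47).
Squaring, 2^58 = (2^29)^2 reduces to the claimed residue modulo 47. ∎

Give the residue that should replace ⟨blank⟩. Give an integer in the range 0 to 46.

2^16 · 2^8 · 2^4 · 2^1 ≡ 18 · 21 · 16 · 2 = 12096.
12096 mod 47 = 17, so 2^29 ≡ 17 (mod 47).

17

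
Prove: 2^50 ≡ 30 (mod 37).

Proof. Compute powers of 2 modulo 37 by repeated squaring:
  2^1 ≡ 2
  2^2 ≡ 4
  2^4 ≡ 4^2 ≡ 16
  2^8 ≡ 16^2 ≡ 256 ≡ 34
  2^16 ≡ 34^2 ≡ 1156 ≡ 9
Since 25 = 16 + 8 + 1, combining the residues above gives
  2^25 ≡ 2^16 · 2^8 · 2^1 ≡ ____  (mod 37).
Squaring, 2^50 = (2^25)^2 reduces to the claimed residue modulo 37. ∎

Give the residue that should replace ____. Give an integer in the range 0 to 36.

2^16 · 2^8 · 2^1 ≡ 9 · 34 · 2 = 612.
612 mod 37 = 20, so 2^25 ≡ 20 (mod 37).

20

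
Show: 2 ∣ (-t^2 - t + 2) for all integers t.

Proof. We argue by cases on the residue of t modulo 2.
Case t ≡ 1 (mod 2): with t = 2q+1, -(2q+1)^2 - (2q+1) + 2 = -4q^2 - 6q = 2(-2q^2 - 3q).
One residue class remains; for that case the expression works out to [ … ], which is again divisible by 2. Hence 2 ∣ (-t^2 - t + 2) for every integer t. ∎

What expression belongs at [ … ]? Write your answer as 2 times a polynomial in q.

The residues treated are {1}, so the missing case is t ≡ 0 (mod 2); write t = 2q.
Then -(2q)^2 - (2q) + 2 = -4q^2 - 2q + 2 = 2(-2q^2 - q + 1).

2(-2q^2 - q + 1)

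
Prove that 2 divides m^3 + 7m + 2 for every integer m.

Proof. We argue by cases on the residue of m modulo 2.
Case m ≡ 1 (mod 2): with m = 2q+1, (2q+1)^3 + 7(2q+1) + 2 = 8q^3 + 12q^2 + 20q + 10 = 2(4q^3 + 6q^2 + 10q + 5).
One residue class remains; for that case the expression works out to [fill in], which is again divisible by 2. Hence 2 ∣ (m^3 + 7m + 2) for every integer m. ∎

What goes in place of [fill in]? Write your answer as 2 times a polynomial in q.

Only m ≡ 0 (mod 2) is unaccounted for. Put m = 2q:
(2q)^3 + 7(2q) + 2 expands to 8q^3 + 14q + 2,
and factoring out 2 leaves 2(4q^3 + 7q + 1).

2(4q^3 + 7q + 1)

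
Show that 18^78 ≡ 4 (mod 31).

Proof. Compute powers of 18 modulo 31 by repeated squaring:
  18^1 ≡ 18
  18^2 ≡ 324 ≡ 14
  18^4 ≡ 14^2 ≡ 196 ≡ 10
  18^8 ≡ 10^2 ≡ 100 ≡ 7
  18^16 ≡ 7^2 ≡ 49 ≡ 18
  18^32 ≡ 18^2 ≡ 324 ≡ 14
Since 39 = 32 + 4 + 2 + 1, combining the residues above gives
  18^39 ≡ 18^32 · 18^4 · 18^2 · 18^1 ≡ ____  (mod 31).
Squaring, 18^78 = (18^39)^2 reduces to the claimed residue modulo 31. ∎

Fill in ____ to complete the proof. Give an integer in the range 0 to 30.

2

Multiply the listed residues: 14 · 10 · 14 · 18 = 140 → 1960 → 35280.
Reducing modulo 31: 35280 = 1138·31 + 2, so 18^39 ≡ 2.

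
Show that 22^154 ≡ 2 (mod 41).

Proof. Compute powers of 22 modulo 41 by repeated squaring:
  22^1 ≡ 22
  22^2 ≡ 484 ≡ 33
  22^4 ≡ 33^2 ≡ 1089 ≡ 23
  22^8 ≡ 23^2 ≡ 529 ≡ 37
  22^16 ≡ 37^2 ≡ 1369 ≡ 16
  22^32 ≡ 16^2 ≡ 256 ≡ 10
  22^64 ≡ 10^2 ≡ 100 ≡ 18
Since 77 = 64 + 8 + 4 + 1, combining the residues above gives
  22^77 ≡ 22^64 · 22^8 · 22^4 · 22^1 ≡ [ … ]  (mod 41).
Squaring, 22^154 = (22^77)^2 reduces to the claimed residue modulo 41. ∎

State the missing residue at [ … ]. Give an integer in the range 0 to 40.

Multiply the listed residues: 18 · 37 · 23 · 22 = 666 → 15318 → 336996.
Reducing modulo 41: 336996 = 8219·41 + 17, so 22^77 ≡ 17.

17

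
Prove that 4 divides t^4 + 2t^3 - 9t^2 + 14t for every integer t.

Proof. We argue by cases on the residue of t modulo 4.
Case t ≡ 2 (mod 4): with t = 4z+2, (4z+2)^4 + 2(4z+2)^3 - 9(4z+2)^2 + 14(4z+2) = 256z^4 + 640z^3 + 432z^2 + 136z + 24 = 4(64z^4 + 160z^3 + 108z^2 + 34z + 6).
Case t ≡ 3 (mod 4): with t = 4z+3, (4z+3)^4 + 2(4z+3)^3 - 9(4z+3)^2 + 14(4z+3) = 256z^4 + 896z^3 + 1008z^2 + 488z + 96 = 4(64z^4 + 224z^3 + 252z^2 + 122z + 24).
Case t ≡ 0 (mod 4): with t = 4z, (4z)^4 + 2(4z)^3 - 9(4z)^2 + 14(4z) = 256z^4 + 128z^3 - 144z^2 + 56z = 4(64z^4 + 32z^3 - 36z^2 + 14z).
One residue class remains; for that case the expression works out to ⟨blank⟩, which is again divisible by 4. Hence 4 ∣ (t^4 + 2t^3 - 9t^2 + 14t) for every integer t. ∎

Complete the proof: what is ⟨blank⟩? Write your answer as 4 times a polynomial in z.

4(64z^4 + 96z^3 + 12z^2 + 6z + 2)

Only t ≡ 1 (mod 4) is unaccounted for. Put t = 4z+1:
(4z+1)^4 + 2(4z+1)^3 - 9(4z+1)^2 + 14(4z+1) expands to 256z^4 + 384z^3 + 48z^2 + 24z + 8,
and factoring out 4 leaves 4(64z^4 + 96z^3 + 12z^2 + 6z + 2).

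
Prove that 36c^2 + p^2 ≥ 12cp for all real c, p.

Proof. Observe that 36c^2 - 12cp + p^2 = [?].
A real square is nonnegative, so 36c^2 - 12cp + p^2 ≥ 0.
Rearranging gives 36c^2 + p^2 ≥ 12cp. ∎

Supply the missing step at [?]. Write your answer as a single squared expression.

The leading and trailing coefficients are 6^2 and 1^2, and 12 = 2·6·1, so the trinomial is (6c - p)^2.
Hence 36c^2 - 12cp + p^2 ≥ 0.

(6c - p)^2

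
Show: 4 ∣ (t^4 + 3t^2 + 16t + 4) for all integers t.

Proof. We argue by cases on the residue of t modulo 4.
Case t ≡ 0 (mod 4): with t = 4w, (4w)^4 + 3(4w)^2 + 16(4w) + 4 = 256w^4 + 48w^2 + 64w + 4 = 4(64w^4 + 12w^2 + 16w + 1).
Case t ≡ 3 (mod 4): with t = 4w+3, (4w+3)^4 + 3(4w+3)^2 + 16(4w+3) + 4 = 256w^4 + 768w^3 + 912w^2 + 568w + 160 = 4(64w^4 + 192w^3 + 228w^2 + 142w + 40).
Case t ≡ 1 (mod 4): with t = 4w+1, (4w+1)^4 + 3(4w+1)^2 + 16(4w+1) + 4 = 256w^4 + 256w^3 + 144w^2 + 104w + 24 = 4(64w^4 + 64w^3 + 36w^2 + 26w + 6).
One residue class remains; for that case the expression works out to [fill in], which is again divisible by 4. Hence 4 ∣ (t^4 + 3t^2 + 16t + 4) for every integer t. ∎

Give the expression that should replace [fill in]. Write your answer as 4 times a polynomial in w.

4(64w^4 + 128w^3 + 108w^2 + 60w + 16)

Only t ≡ 2 (mod 4) is unaccounted for. Put t = 4w+2:
(4w+2)^4 + 3(4w+2)^2 + 16(4w+2) + 4 expands to 256w^4 + 512w^3 + 432w^2 + 240w + 64,
and factoring out 4 leaves 4(64w^4 + 128w^3 + 108w^2 + 60w + 16).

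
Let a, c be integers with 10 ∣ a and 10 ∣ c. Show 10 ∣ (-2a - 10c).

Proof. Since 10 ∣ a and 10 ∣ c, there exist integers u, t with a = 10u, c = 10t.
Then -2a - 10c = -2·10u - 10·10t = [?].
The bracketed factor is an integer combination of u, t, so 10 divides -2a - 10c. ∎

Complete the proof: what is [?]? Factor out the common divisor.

10(-10t - 2u)

Each term has a factor of 10: -2·10u - 10·10t = 10·(-10t - 2u).
Since -10t - 2u is an integer, 10 ∣ (-2a - 10c).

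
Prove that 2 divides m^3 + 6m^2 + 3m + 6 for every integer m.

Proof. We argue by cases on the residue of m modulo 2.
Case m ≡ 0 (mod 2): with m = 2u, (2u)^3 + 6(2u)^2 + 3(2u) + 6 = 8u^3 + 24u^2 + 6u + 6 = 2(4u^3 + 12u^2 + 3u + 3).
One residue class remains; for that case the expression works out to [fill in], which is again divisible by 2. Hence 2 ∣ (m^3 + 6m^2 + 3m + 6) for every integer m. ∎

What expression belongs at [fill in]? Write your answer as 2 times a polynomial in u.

Only m ≡ 1 (mod 2) is unaccounted for. Put m = 2u+1:
(2u+1)^3 + 6(2u+1)^2 + 3(2u+1) + 6 expands to 8u^3 + 36u^2 + 36u + 16,
and factoring out 2 leaves 2(4u^3 + 18u^2 + 18u + 8).

2(4u^3 + 18u^2 + 18u + 8)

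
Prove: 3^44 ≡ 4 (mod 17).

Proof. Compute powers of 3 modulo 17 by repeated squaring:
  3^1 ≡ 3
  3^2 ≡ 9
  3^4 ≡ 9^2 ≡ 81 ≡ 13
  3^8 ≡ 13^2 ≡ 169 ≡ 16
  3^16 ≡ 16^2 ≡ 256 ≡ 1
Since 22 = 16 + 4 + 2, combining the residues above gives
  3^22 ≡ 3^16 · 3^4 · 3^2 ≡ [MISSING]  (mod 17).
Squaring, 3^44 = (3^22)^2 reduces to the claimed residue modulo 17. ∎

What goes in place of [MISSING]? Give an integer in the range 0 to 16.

3^16 · 3^4 · 3^2 ≡ 1 · 13 · 9 = 117.
117 mod 17 = 15, so 3^22 ≡ 15 (mod 17).

15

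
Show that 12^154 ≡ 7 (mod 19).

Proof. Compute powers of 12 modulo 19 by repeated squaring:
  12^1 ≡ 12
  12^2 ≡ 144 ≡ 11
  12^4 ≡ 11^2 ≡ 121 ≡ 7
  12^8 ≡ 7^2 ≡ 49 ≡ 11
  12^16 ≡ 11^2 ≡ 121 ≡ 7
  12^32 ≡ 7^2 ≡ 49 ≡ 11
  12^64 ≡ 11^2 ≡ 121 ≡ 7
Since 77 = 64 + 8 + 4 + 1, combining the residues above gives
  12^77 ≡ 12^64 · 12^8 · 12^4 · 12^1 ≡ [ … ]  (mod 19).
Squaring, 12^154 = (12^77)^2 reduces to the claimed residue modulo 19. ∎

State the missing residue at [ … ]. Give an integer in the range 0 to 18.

12^64 · 12^8 · 12^4 · 12^1 ≡ 7 · 11 · 7 · 12 = 6468.
6468 mod 19 = 8, so 12^77 ≡ 8 (mod 19).

8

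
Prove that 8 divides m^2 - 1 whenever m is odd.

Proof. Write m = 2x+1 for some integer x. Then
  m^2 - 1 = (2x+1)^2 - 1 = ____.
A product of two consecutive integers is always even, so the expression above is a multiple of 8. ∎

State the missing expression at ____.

(2x+1)^2 - 1 = 4x^2 + 4x + 1 - 1 = 4x^2 + 4x = 4x(x+1).
Since x and x+1 are consecutive, x(x+1) is even, and 4·(even) is a multiple of 8.

4x(x + 1)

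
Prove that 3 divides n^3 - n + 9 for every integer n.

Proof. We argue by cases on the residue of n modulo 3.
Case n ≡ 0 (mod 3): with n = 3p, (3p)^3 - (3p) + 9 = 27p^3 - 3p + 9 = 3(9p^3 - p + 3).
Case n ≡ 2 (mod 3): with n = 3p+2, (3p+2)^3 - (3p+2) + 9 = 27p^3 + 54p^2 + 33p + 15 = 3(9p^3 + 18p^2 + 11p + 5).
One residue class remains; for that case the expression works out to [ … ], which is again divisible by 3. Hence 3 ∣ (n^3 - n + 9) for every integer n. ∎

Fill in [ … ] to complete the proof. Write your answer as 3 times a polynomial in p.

The residues treated are {0, 2}, so the missing case is n ≡ 1 (mod 3); write n = 3p+1.
Then (3p+1)^3 - (3p+1) + 9 = 27p^3 + 27p^2 + 6p + 9 = 3(9p^3 + 9p^2 + 2p + 3).

3(9p^3 + 9p^2 + 2p + 3)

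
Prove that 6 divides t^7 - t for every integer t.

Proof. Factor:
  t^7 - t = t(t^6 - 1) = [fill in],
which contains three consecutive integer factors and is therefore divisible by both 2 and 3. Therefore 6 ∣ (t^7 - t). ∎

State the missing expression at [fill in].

(t - 1)t(t + 1)(t^4 + t^2 + 1)

t^6 - 1 = (t^2 - 1)(t^4 + t^2 + 1), and t^2 - 1 = (t-1)(t+1).
So t(t^6 - 1) = (t - 1)t(t + 1)(t^4 + t^2 + 1).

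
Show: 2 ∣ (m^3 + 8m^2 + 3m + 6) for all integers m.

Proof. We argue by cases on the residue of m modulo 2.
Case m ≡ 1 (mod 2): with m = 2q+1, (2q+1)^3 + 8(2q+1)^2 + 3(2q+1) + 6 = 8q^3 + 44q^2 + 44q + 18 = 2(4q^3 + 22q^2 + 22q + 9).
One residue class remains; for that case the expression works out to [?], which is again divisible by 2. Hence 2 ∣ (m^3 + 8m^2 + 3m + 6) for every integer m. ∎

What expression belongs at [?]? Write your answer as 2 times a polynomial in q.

Only m ≡ 0 (mod 2) is unaccounted for. Put m = 2q:
(2q)^3 + 8(2q)^2 + 3(2q) + 6 expands to 8q^3 + 32q^2 + 6q + 6,
and factoring out 2 leaves 2(4q^3 + 16q^2 + 3q + 3).

2(4q^3 + 16q^2 + 3q + 3)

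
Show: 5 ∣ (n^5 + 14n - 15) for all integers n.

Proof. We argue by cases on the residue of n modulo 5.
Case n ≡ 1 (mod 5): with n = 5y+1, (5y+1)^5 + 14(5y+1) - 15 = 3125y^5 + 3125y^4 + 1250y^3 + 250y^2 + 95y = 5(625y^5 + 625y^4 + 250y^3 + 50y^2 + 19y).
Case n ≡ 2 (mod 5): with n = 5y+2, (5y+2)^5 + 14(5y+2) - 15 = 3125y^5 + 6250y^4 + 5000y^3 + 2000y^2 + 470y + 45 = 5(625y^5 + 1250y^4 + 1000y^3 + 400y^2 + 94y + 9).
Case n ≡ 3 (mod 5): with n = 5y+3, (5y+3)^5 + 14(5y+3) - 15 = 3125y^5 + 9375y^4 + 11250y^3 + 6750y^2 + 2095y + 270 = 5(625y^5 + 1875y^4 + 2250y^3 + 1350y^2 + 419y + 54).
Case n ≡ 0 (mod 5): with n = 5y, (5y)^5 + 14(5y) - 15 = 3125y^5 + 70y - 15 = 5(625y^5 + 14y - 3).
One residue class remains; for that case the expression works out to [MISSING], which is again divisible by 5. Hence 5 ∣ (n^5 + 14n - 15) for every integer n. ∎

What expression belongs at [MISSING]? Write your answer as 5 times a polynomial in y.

5(625y^5 + 2500y^4 + 4000y^3 + 3200y^2 + 1294y + 213)

Only n ≡ 4 (mod 5) is unaccounted for. Put n = 5y+4:
(5y+4)^5 + 14(5y+4) - 15 expands to 3125y^5 + 12500y^4 + 20000y^3 + 16000y^2 + 6470y + 1065,
and factoring out 5 leaves 5(625y^5 + 2500y^4 + 4000y^3 + 3200y^2 + 1294y + 213).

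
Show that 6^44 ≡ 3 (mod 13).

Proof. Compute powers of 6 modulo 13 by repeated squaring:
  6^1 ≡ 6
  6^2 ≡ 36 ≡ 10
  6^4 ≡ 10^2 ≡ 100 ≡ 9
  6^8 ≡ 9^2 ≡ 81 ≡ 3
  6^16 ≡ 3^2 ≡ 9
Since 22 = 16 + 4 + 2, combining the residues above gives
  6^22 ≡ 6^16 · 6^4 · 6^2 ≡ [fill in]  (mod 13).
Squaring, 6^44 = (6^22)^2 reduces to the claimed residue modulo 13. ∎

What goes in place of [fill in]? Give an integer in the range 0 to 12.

4

6^16 · 6^4 · 6^2 ≡ 9 · 9 · 10 = 810.
810 mod 13 = 4, so 6^22 ≡ 4 (mod 13).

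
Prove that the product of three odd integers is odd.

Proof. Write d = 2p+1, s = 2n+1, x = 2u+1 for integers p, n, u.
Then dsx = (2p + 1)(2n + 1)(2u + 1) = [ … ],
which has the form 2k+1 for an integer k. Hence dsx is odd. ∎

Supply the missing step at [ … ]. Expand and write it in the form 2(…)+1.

Expanding: (2p + 1)(2n + 1)(2u + 1) = 8npu + 4np + 4nu + 2n + 4pu + 2p + 2u + 1.
Every term except the constant is even, so this is 2(4npu + 2np + 2nu + n + 2pu + p + u) + 1,
and 4npu + 2np + 2nu + n + 2pu + p + u ∈ ℤ gives the required form.

2(4npu + 2np + 2nu + n + 2pu + p + u) + 1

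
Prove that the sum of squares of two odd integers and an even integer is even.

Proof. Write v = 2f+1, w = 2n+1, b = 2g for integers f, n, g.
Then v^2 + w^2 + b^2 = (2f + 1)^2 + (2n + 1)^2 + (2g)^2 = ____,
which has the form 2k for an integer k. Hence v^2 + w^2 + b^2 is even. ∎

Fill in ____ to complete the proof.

Expanding: (2f + 1)^2 + (2n + 1)^2 + (2g)^2 = 4f^2 + 4f + 4g^2 + 4n^2 + 4n + 2.
Every term is even; pulling out the factor of 2 gives 2(2f^2 + 2f + 2g^2 + 2n^2 + 2n + 1).

2(2f^2 + 2f + 2g^2 + 2n^2 + 2n + 1)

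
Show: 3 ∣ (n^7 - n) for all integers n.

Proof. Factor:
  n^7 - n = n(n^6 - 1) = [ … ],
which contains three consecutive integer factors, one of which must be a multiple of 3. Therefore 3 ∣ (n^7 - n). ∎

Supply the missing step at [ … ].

(n - 1)n(n + 1)(n^4 + n^2 + 1)

n^6 - 1 = (n^2 - 1)(n^4 + n^2 + 1), and n^2 - 1 = (n-1)(n+1).
So n(n^6 - 1) = (n - 1)n(n + 1)(n^4 + n^2 + 1).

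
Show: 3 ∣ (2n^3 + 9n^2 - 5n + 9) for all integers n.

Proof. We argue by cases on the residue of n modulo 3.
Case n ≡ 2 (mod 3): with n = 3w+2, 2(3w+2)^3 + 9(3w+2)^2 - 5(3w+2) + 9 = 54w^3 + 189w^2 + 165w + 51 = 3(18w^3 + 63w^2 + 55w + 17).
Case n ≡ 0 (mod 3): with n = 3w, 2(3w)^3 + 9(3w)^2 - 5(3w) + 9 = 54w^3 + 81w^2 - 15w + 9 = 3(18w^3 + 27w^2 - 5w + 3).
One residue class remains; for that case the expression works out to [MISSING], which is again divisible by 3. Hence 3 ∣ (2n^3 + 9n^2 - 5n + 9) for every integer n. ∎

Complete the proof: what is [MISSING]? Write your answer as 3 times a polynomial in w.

Only n ≡ 1 (mod 3) is unaccounted for. Put n = 3w+1:
2(3w+1)^3 + 9(3w+1)^2 - 5(3w+1) + 9 expands to 54w^3 + 135w^2 + 57w + 15,
and factoring out 3 leaves 3(18w^3 + 45w^2 + 19w + 5).

3(18w^3 + 45w^2 + 19w + 5)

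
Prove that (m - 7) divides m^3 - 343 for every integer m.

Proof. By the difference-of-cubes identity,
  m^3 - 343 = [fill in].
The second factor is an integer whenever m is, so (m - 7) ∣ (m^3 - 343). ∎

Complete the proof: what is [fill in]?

Polynomial division of m^3 - 343 by m - 7 leaves remainder 0 and quotient m^2 + 7m + 49.
Hence m^3 - 343 = (m - 7)(m^2 + 7m + 49).

(m - 7)(m^2 + 7m + 49)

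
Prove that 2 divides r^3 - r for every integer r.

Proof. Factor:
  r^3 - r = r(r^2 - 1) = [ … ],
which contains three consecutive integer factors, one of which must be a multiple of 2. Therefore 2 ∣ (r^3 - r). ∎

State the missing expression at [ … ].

r(r^2 - 1) = r(r - 1)(r + 1) = (r - 1)r(r + 1).
These three factors are consecutive integers, so their product is divisible by 2.

(r - 1)r(r + 1)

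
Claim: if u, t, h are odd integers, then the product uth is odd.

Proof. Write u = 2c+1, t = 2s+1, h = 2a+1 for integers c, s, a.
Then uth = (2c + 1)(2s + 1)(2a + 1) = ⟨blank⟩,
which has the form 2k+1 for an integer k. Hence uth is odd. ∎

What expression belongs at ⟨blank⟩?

Expanding: (2c + 1)(2s + 1)(2a + 1) = 8acs + 4ac + 4as + 2a + 4cs + 2c + 2s + 1.
Every term except the constant is even, so this is 2(4acs + 2ac + 2as + a + 2cs + c + s) + 1,
and 4acs + 2ac + 2as + a + 2cs + c + s ∈ ℤ gives the required form.

2(4acs + 2ac + 2as + a + 2cs + c + s) + 1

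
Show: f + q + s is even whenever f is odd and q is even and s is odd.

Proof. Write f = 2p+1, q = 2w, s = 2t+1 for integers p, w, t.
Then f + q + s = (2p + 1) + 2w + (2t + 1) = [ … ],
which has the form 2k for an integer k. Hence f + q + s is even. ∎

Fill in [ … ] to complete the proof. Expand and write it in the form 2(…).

2(p + t + w + 1)

Expanding: (2p + 1) + 2w + (2t + 1) = 2p + 2t + 2w + 2.
Every term is even; pulling out the factor of 2 gives 2(p + t + w + 1).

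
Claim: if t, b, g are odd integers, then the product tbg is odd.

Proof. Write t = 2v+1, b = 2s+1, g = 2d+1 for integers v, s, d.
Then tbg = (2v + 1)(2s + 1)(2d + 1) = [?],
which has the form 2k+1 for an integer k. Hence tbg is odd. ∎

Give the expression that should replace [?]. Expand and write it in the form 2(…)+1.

2(4dsv + 2ds + 2dv + d + 2sv + s + v) + 1

(2v + 1)(2s + 1)(2d + 1) = 8dsv + 4ds + 4dv + 2d + 4sv + 2s + 2v + 1
= 2(4dsv + 2ds + 2dv + d + 2sv + s + v) + 1.
Since 4dsv + 2ds + 2dv + d + 2sv + s + v is an integer, the product is of the form 2k+1 for an integer k.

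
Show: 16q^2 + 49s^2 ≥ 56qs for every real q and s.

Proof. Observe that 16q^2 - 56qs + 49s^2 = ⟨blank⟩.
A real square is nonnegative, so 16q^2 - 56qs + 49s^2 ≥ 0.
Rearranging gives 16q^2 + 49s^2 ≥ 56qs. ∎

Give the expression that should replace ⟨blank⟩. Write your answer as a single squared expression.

(4q - 7s)^2

16q^2 - 56qs + 49s^2 is a perfect-square trinomial: the outer terms are (4q)^2 and (7s)^2, and the cross term is -2·4q·7s.
So 16q^2 - 56qs + 49s^2 = (4q - 7s)^2 ≥ 0.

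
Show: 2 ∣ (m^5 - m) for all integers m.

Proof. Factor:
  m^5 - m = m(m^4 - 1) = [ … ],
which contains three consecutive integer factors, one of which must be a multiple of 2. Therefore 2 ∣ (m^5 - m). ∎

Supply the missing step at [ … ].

(m - 1)m(m + 1)(m^2 + 1)

m^4 - 1 = (m^2 - 1)(m^2 + 1), and m^2 - 1 = (m-1)(m+1).
So m(m^4 - 1) = (m - 1)m(m + 1)(m^2 + 1).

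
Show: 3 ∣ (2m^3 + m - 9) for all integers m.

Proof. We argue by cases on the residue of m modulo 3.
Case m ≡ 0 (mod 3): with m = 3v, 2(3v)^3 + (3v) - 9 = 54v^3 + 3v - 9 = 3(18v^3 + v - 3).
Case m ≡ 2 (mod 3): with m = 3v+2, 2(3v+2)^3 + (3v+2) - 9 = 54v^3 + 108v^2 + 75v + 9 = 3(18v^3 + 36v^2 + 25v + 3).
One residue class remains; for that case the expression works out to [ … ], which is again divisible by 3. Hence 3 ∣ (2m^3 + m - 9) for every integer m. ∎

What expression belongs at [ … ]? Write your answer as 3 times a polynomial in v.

3(18v^3 + 18v^2 + 7v - 2)

Only m ≡ 1 (mod 3) is unaccounted for. Put m = 3v+1:
2(3v+1)^3 + (3v+1) - 9 expands to 54v^3 + 54v^2 + 21v - 6,
and factoring out 3 leaves 3(18v^3 + 18v^2 + 7v - 2).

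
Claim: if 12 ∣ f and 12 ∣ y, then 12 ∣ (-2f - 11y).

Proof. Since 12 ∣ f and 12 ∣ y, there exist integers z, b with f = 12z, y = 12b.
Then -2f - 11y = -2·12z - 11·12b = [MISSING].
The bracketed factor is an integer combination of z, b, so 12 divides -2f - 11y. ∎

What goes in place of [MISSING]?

Pull the common 12 out of every term: -2·12z - 11·12b = 12(-11b - 2z).
-11b - 2z is an integer, which exhibits the divisibility.

12(-11b - 2z)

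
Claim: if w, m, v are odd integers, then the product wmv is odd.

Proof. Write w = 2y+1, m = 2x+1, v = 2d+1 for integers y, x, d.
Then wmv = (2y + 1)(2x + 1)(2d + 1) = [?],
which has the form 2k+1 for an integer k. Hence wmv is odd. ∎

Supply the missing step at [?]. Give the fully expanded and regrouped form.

2(4dxy + 2dx + 2dy + d + 2xy + x + y) + 1

Expanding: (2y + 1)(2x + 1)(2d + 1) = 8dxy + 4dx + 4dy + 2d + 4xy + 2x + 2y + 1.
Every term except the constant is even, so this is 2(4dxy + 2dx + 2dy + d + 2xy + x + y) + 1,
and 4dxy + 2dx + 2dy + d + 2xy + x + y ∈ ℤ gives the required form.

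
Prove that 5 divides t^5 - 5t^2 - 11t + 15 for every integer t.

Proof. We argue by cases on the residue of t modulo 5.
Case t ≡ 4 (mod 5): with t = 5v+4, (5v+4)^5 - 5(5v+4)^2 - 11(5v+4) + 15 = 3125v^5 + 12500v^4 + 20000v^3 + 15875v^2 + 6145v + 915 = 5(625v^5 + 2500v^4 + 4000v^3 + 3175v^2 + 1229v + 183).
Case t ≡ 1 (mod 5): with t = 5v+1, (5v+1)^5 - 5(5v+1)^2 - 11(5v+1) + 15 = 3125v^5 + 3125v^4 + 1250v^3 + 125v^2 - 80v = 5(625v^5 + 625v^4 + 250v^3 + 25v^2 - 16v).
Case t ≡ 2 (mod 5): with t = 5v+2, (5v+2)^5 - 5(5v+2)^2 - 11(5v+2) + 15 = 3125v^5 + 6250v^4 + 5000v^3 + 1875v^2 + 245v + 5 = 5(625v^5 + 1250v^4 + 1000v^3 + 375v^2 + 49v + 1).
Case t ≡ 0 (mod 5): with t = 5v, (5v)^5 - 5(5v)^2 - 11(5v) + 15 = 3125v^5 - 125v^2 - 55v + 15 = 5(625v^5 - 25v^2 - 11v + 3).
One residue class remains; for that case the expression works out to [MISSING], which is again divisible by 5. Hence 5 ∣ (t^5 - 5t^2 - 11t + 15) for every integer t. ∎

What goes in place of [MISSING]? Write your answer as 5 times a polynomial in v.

5(625v^5 + 1875v^4 + 2250v^3 + 1325v^2 + 364v + 36)

The residues treated are {4, 1, 2, 0}, so the missing case is t ≡ 3 (mod 5); write t = 5v+3.
Then (5v+3)^5 - 5(5v+3)^2 - 11(5v+3) + 15 = 3125v^5 + 9375v^4 + 11250v^3 + 6625v^2 + 1820v + 180 = 5(625v^5 + 1875v^4 + 2250v^3 + 1325v^2 + 364v + 36).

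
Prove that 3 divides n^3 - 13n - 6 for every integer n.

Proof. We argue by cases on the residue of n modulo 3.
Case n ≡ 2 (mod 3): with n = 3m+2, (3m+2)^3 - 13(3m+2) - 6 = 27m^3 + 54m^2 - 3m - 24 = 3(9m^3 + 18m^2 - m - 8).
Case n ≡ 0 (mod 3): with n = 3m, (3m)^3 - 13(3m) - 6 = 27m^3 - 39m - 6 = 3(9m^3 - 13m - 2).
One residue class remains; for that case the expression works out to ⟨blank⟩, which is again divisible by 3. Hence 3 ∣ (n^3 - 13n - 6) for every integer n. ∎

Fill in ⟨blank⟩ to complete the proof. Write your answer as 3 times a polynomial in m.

The residues treated are {2, 0}, so the missing case is n ≡ 1 (mod 3); write n = 3m+1.
Then (3m+1)^3 - 13(3m+1) - 6 = 27m^3 + 27m^2 - 30m - 18 = 3(9m^3 + 9m^2 - 10m - 6).

3(9m^3 + 9m^2 - 10m - 6)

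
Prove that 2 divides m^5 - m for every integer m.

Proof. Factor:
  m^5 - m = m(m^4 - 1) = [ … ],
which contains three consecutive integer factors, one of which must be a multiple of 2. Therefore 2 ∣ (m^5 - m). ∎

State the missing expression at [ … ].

(m - 1)m(m + 1)(m^2 + 1)

m^4 - 1 = (m^2 - 1)(m^2 + 1), and m^2 - 1 = (m-1)(m+1).
So m(m^4 - 1) = (m - 1)m(m + 1)(m^2 + 1).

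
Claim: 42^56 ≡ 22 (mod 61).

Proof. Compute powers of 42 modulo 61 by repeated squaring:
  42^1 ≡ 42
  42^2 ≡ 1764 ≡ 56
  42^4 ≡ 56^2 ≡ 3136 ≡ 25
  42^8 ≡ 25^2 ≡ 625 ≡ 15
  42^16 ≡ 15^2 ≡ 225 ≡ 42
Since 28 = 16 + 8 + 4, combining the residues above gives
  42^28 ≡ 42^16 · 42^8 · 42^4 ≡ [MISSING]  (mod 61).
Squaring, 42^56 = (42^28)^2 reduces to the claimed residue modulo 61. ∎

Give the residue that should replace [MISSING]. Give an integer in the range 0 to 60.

42^16 · 42^8 · 42^4 ≡ 42 · 15 · 25 = 15750.
15750 mod 61 = 12, so 42^28 ≡ 12 (mod 61).

12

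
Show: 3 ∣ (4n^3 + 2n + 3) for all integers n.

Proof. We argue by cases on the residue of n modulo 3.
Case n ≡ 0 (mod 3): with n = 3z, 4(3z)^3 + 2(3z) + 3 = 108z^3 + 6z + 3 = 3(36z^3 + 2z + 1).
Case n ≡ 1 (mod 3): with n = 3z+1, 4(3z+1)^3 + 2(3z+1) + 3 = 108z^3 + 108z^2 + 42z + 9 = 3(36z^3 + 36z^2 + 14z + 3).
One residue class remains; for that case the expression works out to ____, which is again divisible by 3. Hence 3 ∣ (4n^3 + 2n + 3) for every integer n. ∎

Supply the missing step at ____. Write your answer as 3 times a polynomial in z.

Only n ≡ 2 (mod 3) is unaccounted for. Put n = 3z+2:
4(3z+2)^3 + 2(3z+2) + 3 expands to 108z^3 + 216z^2 + 150z + 39,
and factoring out 3 leaves 3(36z^3 + 72z^2 + 50z + 13).

3(36z^3 + 72z^2 + 50z + 13)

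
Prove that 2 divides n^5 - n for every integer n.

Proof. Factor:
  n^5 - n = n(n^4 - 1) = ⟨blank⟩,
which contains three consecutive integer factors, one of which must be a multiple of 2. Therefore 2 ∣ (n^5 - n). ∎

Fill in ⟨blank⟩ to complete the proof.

n^4 - 1 = (n^2 - 1)(n^2 + 1), and n^2 - 1 = (n-1)(n+1).
So n(n^4 - 1) = (n - 1)n(n + 1)(n^2 + 1).

(n - 1)n(n + 1)(n^2 + 1)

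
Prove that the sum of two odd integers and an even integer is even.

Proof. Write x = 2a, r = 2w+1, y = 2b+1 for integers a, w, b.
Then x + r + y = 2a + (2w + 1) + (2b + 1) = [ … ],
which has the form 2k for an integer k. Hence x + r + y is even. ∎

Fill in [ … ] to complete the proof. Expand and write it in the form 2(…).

2a + (2w + 1) + (2b + 1) = 2a + 2b + 2w + 2
= 2(a + b + w + 1).
Since a + b + w + 1 is an integer, the sum is of the form 2k for an integer k.

2(a + b + w + 1)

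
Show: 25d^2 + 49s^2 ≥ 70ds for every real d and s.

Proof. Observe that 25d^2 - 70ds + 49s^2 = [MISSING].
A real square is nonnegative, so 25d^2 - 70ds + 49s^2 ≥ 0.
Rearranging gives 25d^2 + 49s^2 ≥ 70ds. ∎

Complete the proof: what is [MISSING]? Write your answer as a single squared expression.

(5d - 7s)^2

25d^2 - 70ds + 49s^2 is a perfect-square trinomial: the outer terms are (5d)^2 and (7s)^2, and the cross term is -2·5d·7s.
So 25d^2 - 70ds + 49s^2 = (5d - 7s)^2 ≥ 0.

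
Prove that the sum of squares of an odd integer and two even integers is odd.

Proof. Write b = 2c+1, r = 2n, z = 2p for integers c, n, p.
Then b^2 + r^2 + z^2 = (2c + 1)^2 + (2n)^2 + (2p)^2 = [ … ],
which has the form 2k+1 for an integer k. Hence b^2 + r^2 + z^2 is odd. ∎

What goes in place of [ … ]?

(2c + 1)^2 + (2n)^2 + (2p)^2 = 4c^2 + 4c + 4n^2 + 4p^2 + 1
= 2(2c^2 + 2c + 2n^2 + 2p^2) + 1.
Since 2c^2 + 2c + 2n^2 + 2p^2 is an integer, the sum of squares is of the form 2k+1 for an integer k.

2(2c^2 + 2c + 2n^2 + 2p^2) + 1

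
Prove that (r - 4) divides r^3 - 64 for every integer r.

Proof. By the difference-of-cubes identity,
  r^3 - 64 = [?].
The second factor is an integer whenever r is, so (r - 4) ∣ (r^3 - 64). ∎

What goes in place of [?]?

(r - 4)(r^2 + 4r + 16)

Polynomial division of r^3 - 64 by r - 4 leaves remainder 0 and quotient r^2 + 4r + 16.
Hence r^3 - 64 = (r - 4)(r^2 + 4r + 16).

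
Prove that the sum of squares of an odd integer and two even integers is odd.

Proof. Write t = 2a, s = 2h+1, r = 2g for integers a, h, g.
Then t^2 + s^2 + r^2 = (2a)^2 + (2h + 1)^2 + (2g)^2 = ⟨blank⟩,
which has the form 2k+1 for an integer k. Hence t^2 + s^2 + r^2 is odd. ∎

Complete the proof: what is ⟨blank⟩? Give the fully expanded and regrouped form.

(2a)^2 + (2h + 1)^2 + (2g)^2 = 4a^2 + 4g^2 + 4h^2 + 4h + 1
= 2(2a^2 + 2g^2 + 2h^2 + 2h) + 1.
Since 2a^2 + 2g^2 + 2h^2 + 2h is an integer, the sum of squares is of the form 2k+1 for an integer k.

2(2a^2 + 2g^2 + 2h^2 + 2h) + 1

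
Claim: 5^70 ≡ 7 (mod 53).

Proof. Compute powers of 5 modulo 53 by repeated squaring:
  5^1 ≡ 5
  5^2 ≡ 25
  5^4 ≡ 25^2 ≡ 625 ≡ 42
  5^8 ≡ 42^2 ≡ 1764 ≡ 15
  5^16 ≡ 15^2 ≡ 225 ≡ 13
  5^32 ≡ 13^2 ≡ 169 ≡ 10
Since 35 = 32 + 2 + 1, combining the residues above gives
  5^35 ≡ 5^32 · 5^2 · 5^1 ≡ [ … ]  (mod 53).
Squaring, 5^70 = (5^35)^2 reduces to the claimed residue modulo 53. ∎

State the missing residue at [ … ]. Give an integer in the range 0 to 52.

Multiply the listed residues: 10 · 25 · 5 = 250 → 1250.
Reducing modulo 53: 1250 = 23·53 + 31, so 5^35 ≡ 31.

31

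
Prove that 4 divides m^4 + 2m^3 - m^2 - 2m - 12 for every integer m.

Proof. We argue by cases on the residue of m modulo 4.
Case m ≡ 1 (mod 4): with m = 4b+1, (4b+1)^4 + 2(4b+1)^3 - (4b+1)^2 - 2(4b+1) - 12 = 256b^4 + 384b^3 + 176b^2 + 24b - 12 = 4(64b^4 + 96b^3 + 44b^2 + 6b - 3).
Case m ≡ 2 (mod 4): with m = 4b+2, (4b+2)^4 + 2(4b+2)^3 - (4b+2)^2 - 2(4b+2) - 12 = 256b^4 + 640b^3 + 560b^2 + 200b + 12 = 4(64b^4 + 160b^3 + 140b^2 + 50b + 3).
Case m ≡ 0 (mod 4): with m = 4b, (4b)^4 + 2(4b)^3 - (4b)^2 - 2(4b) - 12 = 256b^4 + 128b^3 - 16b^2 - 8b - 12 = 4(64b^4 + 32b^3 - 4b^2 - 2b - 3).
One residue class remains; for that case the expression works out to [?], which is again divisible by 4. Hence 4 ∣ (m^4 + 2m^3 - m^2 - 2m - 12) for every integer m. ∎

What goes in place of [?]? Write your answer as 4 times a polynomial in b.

The residues treated are {1, 2, 0}, so the missing case is m ≡ 3 (mod 4); write m = 4b+3.
Then (4b+3)^4 + 2(4b+3)^3 - (4b+3)^2 - 2(4b+3) - 12 = 256b^4 + 896b^3 + 1136b^2 + 616b + 108 = 4(64b^4 + 224b^3 + 284b^2 + 154b + 27).

4(64b^4 + 224b^3 + 284b^2 + 154b + 27)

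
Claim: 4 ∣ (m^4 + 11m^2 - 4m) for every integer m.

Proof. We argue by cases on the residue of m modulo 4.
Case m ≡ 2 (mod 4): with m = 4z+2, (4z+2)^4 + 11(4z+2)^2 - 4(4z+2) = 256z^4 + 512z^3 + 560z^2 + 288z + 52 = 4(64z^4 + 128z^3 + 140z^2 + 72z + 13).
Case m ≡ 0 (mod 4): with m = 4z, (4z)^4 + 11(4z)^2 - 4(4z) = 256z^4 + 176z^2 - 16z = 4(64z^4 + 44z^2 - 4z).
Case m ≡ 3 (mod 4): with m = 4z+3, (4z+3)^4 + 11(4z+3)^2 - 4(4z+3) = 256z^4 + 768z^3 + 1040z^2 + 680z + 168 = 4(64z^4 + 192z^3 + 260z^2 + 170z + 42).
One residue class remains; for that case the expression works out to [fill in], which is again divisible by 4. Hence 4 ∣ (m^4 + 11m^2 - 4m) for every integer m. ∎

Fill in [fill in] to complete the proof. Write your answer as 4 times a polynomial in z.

The residues treated are {2, 0, 3}, so the missing case is m ≡ 1 (mod 4); write m = 4z+1.
Then (4z+1)^4 + 11(4z+1)^2 - 4(4z+1) = 256z^4 + 256z^3 + 272z^2 + 88z + 8 = 4(64z^4 + 64z^3 + 68z^2 + 22z + 2).

4(64z^4 + 64z^3 + 68z^2 + 22z + 2)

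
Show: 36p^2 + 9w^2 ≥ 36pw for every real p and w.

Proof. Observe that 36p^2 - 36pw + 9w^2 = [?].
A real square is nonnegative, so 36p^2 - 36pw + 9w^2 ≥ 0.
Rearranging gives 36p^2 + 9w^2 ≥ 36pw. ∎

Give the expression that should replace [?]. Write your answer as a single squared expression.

(6p - 3w)^2

36p^2 - 36pw + 9w^2 is a perfect-square trinomial: the outer terms are (6p)^2 and (3w)^2, and the cross term is -2·6p·3w.
So 36p^2 - 36pw + 9w^2 = (6p - 3w)^2 ≥ 0.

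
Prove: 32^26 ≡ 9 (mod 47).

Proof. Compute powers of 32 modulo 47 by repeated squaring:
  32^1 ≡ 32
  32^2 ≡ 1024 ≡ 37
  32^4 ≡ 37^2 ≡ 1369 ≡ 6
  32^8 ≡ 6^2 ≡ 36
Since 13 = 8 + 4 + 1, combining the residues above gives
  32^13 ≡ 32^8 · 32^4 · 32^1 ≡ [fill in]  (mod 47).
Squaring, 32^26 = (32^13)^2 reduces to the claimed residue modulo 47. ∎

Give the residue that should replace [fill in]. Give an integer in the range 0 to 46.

3

Multiply the listed residues: 36 · 6 · 32 = 216 → 6912.
Reducing modulo 47: 6912 = 147·47 + 3, so 32^13 ≡ 3.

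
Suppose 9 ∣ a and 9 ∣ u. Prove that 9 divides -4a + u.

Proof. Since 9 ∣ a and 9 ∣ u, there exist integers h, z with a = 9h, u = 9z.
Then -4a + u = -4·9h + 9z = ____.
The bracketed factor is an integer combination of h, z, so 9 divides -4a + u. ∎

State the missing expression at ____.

Each term has a factor of 9: -4·9h + 9z = 9·(-4h + z).
Since -4h + z is an integer, 9 ∣ (-4a + u).

9(-4h + z)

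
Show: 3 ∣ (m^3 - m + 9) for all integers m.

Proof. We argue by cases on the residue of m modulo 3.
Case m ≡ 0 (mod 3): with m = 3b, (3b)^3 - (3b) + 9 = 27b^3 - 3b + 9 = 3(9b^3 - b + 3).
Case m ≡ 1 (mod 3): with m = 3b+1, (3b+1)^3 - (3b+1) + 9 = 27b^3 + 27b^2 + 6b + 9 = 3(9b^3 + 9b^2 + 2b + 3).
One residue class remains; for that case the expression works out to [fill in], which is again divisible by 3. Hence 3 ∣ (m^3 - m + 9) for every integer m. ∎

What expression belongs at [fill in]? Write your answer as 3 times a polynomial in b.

The residues treated are {0, 1}, so the missing case is m ≡ 2 (mod 3); write m = 3b+2.
Then (3b+2)^3 - (3b+2) + 9 = 27b^3 + 54b^2 + 33b + 15 = 3(9b^3 + 18b^2 + 11b + 5).

3(9b^3 + 18b^2 + 11b + 5)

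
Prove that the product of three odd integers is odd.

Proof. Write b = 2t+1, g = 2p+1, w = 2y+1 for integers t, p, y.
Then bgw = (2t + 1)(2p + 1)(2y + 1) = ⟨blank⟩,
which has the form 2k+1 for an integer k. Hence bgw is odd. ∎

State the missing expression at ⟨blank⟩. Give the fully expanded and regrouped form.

(2t + 1)(2p + 1)(2y + 1) = 8pty + 4pt + 4py + 2p + 4ty + 2t + 2y + 1
= 2(4pty + 2pt + 2py + p + 2ty + t + y) + 1.
Since 4pty + 2pt + 2py + p + 2ty + t + y is an integer, the product is of the form 2k+1 for an integer k.

2(4pty + 2pt + 2py + p + 2ty + t + y) + 1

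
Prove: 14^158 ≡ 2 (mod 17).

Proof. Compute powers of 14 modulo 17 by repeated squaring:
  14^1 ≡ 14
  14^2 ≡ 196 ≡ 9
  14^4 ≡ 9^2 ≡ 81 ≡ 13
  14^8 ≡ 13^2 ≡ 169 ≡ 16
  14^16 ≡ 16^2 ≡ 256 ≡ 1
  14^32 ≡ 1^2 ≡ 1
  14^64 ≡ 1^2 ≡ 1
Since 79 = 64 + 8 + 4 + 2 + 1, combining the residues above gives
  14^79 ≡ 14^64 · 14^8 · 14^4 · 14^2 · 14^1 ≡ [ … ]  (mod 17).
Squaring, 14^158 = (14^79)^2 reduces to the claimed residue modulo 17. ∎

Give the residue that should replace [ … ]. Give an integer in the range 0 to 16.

Multiply the listed residues: 1 · 16 · 13 · 9 · 14 = 16 → 208 → 1872 → 26208.
Reducing modulo 17: 26208 = 1541·17 + 11, so 14^79 ≡ 11.

11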